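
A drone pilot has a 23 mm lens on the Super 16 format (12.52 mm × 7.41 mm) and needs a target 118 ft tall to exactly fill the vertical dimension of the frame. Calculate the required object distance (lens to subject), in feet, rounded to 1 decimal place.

W: 118 ft × 304.8 mm/ft = 35966.40 mm.
Magnification m = h/W = dᵢ/dₒ; combined with 1/f = 1/dₒ + 1/dᵢ this gives dₒ = f·(1 + W/h).
dₒ = 23 mm × (1 + 35966.4/7.41) = 23 × 4854.7650 ≈ 111659.596 mm = 111659.596/304.8 ft = 366.337 ft.

366.3 ft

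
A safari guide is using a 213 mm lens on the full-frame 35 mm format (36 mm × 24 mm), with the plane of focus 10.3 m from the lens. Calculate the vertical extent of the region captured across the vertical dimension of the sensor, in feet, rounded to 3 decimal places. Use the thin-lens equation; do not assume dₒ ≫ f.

dₒ: 10.3 m = 10300 mm.
Similar triangles through the lens centre give W/dₒ = h/dᵢ; with 1/f = 1/dₒ + 1/dᵢ this gives W = h·(dₒ − f)/f.
W = 24 mm × (10300 − 213) / 213 = 24 × 47.3568 ≈ 1136.563 mm = 1136.563/304.8 ft = 3.72888 ft.

3.729 ft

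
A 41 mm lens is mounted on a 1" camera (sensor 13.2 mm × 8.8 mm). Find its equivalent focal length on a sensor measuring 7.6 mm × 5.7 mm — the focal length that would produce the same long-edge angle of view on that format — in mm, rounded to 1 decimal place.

Equal angle of view means equal width/f ratio, so f₂ = f₁ · (width₂/width₁) = 41 × 7.6/13.2.
f₂ = 41 × 0.57576 ≈ 23.606 mm.

23.6 mm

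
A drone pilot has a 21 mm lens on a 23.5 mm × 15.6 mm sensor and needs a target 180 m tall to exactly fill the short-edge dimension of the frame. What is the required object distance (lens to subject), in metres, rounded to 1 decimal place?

W: 180 m = 180000 mm.
Magnification m = h/W = dᵢ/dₒ; combined with 1/f = 1/dₒ + 1/dᵢ this gives dₒ = f·(1 + W/h).
dₒ = 21 mm × (1 + 180000/15.6) = 21 × 11539.4615 ≈ 242328.692 mm = 242.329 m.

242.3 m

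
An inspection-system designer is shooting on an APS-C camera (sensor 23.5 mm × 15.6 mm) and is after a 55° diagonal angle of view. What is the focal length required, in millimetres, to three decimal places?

27.092 mm

Sensor diagonal = √(23.5² + 15.6²) = √795.6100 ≈ 28.2066 mm.
From α = 2·arctan(d/2f) we get f = d / (2·tan(α/2)).
With d = 28.2066 mm and α/2 = 27.5°, tan(α/2) ≈ 0.52057, so f ≈ 28.2066 / 1.04113 ≈ 27.0921 mm.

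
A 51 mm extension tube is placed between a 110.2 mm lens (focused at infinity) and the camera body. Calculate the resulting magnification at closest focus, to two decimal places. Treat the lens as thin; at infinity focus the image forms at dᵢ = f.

The tube moves the image plane from f to f + e, so dᵢ = 110.2 + 51 = 161.2 mm. Focus is achieved when 1/f = 1/dₒ + 1/dᵢ, giving dₒ = 1/(1/f − 1/(f+e)).
Magnification m = dᵢ/dₒ = (f+e)·(1/f − 1/(f+e)) = e/f = 51/110.2 ≈ 0.4628.

0.46×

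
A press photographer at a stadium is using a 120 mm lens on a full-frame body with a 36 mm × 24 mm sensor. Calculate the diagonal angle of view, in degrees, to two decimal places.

20.44°

Sensor diagonal = √(36² + 24²) = √1872.0000 ≈ 43.2666 mm.
Angle of view α = 2·arctan(d/2f) with d = 43.2666 mm and f = 120 mm.
d/2f = 0.18028; arctan(0.18028) ≈ 10.2194°, so α ≈ 20.4388°.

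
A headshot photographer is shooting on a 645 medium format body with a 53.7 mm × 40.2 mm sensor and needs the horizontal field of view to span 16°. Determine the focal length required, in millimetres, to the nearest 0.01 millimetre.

191.05 mm

From α = 2·arctan(w/2f) we get f = w / (2·tan(α/2)).
With w = 53.7 mm and α/2 = 8°, tan(α/2) ≈ 0.14054, so f ≈ 53.7 / 0.28108 ≈ 191.0477 mm.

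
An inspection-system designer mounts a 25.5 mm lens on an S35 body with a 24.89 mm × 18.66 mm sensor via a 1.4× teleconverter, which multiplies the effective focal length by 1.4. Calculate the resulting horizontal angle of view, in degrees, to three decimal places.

Effective focal length f = 25.5 × 1.4 = 35.7 mm.
α = 2·arctan(24.89 / (2 × 35.7)) = 2·arctan(0.34860) ≈ 38.4371°.

38.437°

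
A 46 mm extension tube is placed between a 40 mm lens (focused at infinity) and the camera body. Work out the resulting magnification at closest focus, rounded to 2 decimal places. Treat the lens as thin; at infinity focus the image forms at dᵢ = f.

The tube moves the image plane from f to f + e, so dᵢ = 40 + 46 = 86 mm. Focus is achieved when 1/f = 1/dₒ + 1/dᵢ, giving dₒ = 1/(1/f − 1/(f+e)).
Magnification m = dᵢ/dₒ = (f+e)·(1/f − 1/(f+e)) = e/f = 46/40 ≈ 1.1500.

1.15×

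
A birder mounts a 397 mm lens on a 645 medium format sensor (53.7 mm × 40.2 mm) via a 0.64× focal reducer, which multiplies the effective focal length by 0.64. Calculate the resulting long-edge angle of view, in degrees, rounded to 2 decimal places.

12.06°

Effective focal length f = 397 × 0.64 = 254.08 mm.
α = 2·arctan(53.7 / (2 × 254.08)) = 2·arctan(0.10568) ≈ 12.0647°.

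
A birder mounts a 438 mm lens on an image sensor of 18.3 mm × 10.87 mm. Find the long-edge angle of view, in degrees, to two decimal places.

2.39°

Angle of view α = 2·arctan(w/2f) with w = 18.3 mm and f = 438 mm.
w/2f = 0.02089; arctan(0.02089) ≈ 1.1968°, so α ≈ 2.3935°.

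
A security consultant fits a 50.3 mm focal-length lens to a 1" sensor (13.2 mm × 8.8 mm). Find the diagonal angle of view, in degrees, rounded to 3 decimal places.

Sensor diagonal = √(13.2² + 8.8²) = √251.6800 ≈ 15.8644 mm.
Angle of view α = 2·arctan(d/2f) with d = 15.8644 mm and f = 50.3 mm.
d/2f = 0.15770; arctan(0.15770) ≈ 8.9616°, so α ≈ 17.9233°.

17.923°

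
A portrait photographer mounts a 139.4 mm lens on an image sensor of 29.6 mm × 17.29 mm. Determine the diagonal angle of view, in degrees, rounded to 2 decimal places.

14.02°

Sensor diagonal = √(29.6² + 17.29²) = √1175.1041 ≈ 34.2798 mm.
Angle of view α = 2·arctan(d/2f) with d = 34.2798 mm and f = 139.4 mm.
d/2f = 0.12295; arctan(0.12295) ≈ 7.0096°, so α ≈ 14.0192°.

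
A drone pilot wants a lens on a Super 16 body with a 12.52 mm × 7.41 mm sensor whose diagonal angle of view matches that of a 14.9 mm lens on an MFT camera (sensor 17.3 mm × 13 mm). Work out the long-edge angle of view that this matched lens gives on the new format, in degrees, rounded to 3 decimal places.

64.005°

Sensor diagonal = √(17.3² + 13²) = √468.2900 ≈ 21.6400 mm.
Sensor diagonal = √(12.52² + 7.41²) = √211.6585 ≈ 14.5485 mm.
Equal diagonal AOV ⇒ f₂ = f₁ · 14.5485/21.6400 = 14.9 × 0.67230 ≈ 10.0172 mm.
Long-edge AOV on the new format = 2·arctan(12.52 / (2 × 10.0172)) = 2·arctan(0.62492) ≈ 64.0046°.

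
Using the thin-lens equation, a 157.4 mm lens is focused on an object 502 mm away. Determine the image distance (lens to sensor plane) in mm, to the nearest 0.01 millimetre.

1/dᵢ = 1/f − 1/dₒ = 1/157.4 − 1/502 = 0.0043612 mm⁻¹.
dᵢ = 1/0.0043612 ≈ 229.2943 mm.

229.29 mm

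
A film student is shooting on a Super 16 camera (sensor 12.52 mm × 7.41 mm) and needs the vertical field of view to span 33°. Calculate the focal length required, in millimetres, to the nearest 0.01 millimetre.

From α = 2·arctan(h/2f) we get f = h / (2·tan(α/2)).
With h = 7.41 mm and α/2 = 16.5°, tan(α/2) ≈ 0.29621, so f ≈ 7.41 / 0.59243 ≈ 12.5079 mm.

12.51 mm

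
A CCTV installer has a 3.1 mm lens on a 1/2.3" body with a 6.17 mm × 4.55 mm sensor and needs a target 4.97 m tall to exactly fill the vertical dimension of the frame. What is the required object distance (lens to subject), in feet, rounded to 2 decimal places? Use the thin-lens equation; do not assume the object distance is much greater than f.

W: 4.97 m = 4970 mm.
Magnification m = h/W = dᵢ/dₒ; combined with 1/f = 1/dₒ + 1/dᵢ this gives dₒ = f·(1 + W/h).
dₒ = 3.1 mm × (1 + 4970/4.55) = 3.1 × 1093.3077 ≈ 3389.254 mm = 3389.254/304.8 ft = 11.1196 ft.

11.12 ft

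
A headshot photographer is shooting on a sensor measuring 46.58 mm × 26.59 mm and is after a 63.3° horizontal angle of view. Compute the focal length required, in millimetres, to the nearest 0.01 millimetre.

From α = 2·arctan(w/2f) we get f = w / (2·tan(α/2)).
With w = 46.58 mm and α/2 = 31.65°, tan(α/2) ≈ 0.61641, so f ≈ 46.58 / 1.23282 ≈ 37.7834 mm.

37.78 mm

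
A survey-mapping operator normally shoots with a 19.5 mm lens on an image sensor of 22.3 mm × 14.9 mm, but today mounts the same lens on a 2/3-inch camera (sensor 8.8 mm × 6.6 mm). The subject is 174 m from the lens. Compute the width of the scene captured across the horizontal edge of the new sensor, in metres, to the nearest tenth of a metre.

78.5 m

The focal length stays 19.5 mm; the relevant sensor dimension is now w = 8.8 mm. Object distance dₒ = 174 m = 174000 mm.
Thin-lens field width W = w·(dₒ − f)/f = 8.8 × (174000 − 19.5)/19.5 ≈ 78514.277 mm = 78.5143 m.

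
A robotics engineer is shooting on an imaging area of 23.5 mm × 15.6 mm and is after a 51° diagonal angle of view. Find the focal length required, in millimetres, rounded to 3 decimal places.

Sensor diagonal = √(23.5² + 15.6²) = √795.6100 ≈ 28.2066 mm.
From α = 2·arctan(d/2f) we get f = d / (2·tan(α/2)).
With d = 28.2066 mm and α/2 = 25.5°, tan(α/2) ≈ 0.47698, so f ≈ 28.2066 / 0.95395 ≈ 29.5681 mm.

29.568 mm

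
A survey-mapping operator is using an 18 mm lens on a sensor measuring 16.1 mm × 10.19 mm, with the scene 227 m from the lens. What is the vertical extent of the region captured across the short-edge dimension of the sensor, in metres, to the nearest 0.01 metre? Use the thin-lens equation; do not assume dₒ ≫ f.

dₒ: 227 m = 227000 mm.
Similar triangles through the lens centre give W/dₒ = h/dᵢ; with 1/f = 1/dₒ + 1/dᵢ this gives W = h·(dₒ − f)/f.
W = 10.19 mm × (227000 − 18) / 18 = 10.19 × 12610.1111 ≈ 128497.032 mm = 128.497 m.

128.50 m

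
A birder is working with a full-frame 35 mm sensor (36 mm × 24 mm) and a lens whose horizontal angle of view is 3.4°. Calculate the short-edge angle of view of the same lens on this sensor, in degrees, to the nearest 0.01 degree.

2.27°

From the horizontal AOV: f = 36 / (2·tan(1.7°)) = 36 / 0.05936 ≈ 606.4832 mm.
Short-edge AOV = 2·arctan(24 / (2 × 606.4832)) = 2·arctan(0.01979) ≈ 2.2670°.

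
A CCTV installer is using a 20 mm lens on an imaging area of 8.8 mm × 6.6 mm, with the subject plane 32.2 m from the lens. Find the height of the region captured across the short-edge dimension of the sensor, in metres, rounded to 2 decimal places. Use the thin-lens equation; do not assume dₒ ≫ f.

dₒ: 32.2 m = 32200 mm.
Similar triangles through the lens centre give W/dₒ = h/dᵢ; with 1/f = 1/dₒ + 1/dᵢ this gives W = h·(dₒ − f)/f.
W = 6.6 mm × (32200 − 20) / 20 = 6.6 × 1609.0000 ≈ 10619.400 mm = 10.6194 m.

10.62 m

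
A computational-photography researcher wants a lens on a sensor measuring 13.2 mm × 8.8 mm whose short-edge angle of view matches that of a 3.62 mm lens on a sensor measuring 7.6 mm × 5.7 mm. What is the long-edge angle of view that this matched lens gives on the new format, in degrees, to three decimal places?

99.485°

Equal short-edge AOV ⇒ f₂ = f₁ · 8.8/5.7 = 3.62 × 1.54386 ≈ 5.5888 mm.
Long-edge AOV on the new format = 2·arctan(13.2 / (2 × 5.5888)) = 2·arctan(1.18094) ≈ 99.4852°.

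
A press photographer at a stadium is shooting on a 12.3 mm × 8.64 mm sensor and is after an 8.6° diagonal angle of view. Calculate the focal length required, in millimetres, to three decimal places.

Sensor diagonal = √(12.3² + 8.64²) = √225.9396 ≈ 15.0313 mm.
From α = 2·arctan(d/2f) we get f = d / (2·tan(α/2)).
With d = 15.0313 mm and α/2 = 4.3°, tan(α/2) ≈ 0.07519, so f ≈ 15.0313 / 0.15038 ≈ 99.9549 mm.

99.955 mm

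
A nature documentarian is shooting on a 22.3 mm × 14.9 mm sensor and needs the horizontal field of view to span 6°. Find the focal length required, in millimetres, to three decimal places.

212.755 mm

From α = 2·arctan(w/2f) we get f = w / (2·tan(α/2)).
With w = 22.3 mm and α/2 = 3°, tan(α/2) ≈ 0.05241, so f ≈ 22.3 / 0.10482 ≈ 212.7547 mm.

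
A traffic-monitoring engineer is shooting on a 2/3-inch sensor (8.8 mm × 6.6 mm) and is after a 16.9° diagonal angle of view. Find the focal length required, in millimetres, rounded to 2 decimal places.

Sensor diagonal = √(8.8² + 6.6²) = √121.0000 ≈ 11.0000 mm.
From α = 2·arctan(d/2f) we get f = d / (2·tan(α/2)).
With d = 11.0000 mm and α/2 = 8.45°, tan(α/2) ≈ 0.14856, so f ≈ 11.0000 / 0.29712 ≈ 37.0223 mm.

37.02 mm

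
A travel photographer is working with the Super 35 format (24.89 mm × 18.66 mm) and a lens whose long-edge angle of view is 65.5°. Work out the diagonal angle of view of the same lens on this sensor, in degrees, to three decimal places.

From the long-edge AOV: f = 24.89 / (2·tan(32.75°)) = 24.89 / 1.28644 ≈ 19.3479 mm.
Sensor diagonal = √(24.89² + 18.66²) = √967.7077 ≈ 31.1080 mm.
Diagonal AOV = 2·arctan(31.1080 / (2 × 19.3479)) = 2·arctan(0.80391) ≈ 77.5924°.

77.592°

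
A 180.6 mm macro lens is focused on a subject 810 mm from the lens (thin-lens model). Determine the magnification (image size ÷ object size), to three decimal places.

0.287×

Thin lens: 1/f = 1/dₒ + 1/dᵢ → 1/dᵢ = 1/180.6 − 1/810 = 0.0043025 mm⁻¹, so dᵢ ≈ 232.4214 mm.
Magnification m = dᵢ/dₒ = 232.4214/810 ≈ 0.28694.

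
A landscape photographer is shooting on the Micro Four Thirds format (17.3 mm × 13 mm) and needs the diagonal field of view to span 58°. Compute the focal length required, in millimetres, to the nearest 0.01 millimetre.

Sensor diagonal = √(17.3² + 13²) = √468.2900 ≈ 21.6400 mm.
From α = 2·arctan(d/2f) we get f = d / (2·tan(α/2)).
With d = 21.6400 mm and α/2 = 29°, tan(α/2) ≈ 0.55431, so f ≈ 21.6400 / 1.10862 ≈ 19.5198 mm.

19.52 mm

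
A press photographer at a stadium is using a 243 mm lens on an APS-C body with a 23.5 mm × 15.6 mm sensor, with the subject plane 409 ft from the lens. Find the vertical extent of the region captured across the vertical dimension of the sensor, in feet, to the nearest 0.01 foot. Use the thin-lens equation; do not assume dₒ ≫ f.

dₒ: 409 ft × 304.8 mm/ft = 124663.20 mm.
Similar triangles through the lens centre give W/dₒ = h/dᵢ; with 1/f = 1/dₒ + 1/dᵢ this gives W = h·(dₒ − f)/f.
W = 15.6 mm × (124663 − 243) / 243 = 15.6 × 512.0173 ≈ 7987.469 mm = 7987.469/304.8 ft = 26.2056 ft.

26.21 ft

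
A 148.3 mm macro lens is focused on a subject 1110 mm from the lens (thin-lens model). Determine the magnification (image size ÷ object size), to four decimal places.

Thin lens: 1/f = 1/dₒ + 1/dᵢ → 1/dᵢ = 1/148.3 − 1/1110 = 0.0058422 mm⁻¹, so dᵢ ≈ 171.1688 mm.
Magnification m = dᵢ/dₒ = 171.1688/1110 ≈ 0.15421.

0.1542×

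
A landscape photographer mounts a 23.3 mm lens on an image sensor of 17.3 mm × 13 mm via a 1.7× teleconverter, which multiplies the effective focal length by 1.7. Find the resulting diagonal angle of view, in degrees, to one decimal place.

Effective focal length f = 23.3 × 1.7 = 39.61 mm.
Sensor diagonal = √(17.3² + 13²) = √468.2900 ≈ 21.6400 mm.
α = 2·arctan(21.640 / (2 × 39.61)) = 2·arctan(0.27316) ≈ 30.5568°.

30.6°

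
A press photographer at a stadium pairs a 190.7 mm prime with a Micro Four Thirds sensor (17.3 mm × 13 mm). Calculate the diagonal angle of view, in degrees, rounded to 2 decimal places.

6.49°

Sensor diagonal = √(17.3² + 13²) = √468.2900 ≈ 21.6400 mm.
Angle of view α = 2·arctan(d/2f) with d = 21.6400 mm and f = 190.7 mm.
d/2f = 0.05674; arctan(0.05674) ≈ 3.2474°, so α ≈ 6.4948°.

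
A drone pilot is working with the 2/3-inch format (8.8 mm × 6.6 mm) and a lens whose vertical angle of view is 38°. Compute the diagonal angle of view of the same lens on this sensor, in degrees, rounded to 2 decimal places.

59.70°

From the vertical AOV: f = 6.6 / (2·tan(19°)) = 6.6 / 0.68866 ≈ 9.5839 mm.
Sensor diagonal = √(8.8² + 6.6²) = √121.0000 ≈ 11.0000 mm.
Diagonal AOV = 2·arctan(11.0000 / (2 × 9.5839)) = 2·arctan(0.57388) ≈ 59.7012°.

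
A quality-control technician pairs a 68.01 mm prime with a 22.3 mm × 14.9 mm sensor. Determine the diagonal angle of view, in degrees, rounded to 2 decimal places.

Sensor diagonal = √(22.3² + 14.9²) = √719.3000 ≈ 26.8198 mm.
Angle of view α = 2·arctan(d/2f) with d = 26.8198 mm and f = 68.01 mm.
d/2f = 0.19718; arctan(0.19718) ≈ 11.1542°, so α ≈ 22.3084°.

22.31°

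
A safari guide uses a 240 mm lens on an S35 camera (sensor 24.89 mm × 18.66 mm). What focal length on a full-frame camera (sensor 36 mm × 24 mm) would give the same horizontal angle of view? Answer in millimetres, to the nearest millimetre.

347 mm

Equal angle of view means equal width/f ratio, so f₂ = f₁ · (width₂/width₁) = 240 × 36/24.89.
f₂ = 240 × 1.44636 ≈ 347.127 mm.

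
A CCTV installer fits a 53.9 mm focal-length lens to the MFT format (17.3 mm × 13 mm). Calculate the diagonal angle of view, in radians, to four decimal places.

Sensor diagonal = √(17.3² + 13²) = √468.2900 ≈ 21.6400 mm.
Angle of view α = 2·arctan(d/2f) with d = 21.6400 mm and f = 53.9 mm.
d/2f = 0.20074; arctan(0.20074) ≈ 0.1981 rad, so α ≈ 0.3962 rad.

0.3962 rad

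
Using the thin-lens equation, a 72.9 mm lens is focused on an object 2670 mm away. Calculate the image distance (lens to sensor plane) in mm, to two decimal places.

1/dᵢ = 1/f − 1/dₒ = 1/72.9 − 1/2670 = 0.0133429 mm⁻¹.
dᵢ = 1/0.0133429 ≈ 74.9463 mm.

74.95 mm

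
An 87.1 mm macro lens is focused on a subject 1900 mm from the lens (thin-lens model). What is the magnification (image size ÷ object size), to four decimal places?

Thin lens: 1/f = 1/dₒ + 1/dᵢ → 1/dᵢ = 1/87.1 − 1/1900 = 0.0109547 mm⁻¹, so dᵢ ≈ 91.2847 mm.
Magnification m = dᵢ/dₒ = 91.2847/1900 ≈ 0.04804.

0.0480×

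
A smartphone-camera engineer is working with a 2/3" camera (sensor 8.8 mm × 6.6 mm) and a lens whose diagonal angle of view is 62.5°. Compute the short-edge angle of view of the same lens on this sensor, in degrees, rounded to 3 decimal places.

Sensor diagonal = √(8.8² + 6.6²) = √121.0000 ≈ 11.0000 mm.
From the diagonal AOV: f = 11.0000 / (2·tan(31.25°)) = 11.0000 / 1.21363 ≈ 9.0637 mm.
Short-edge AOV = 2·arctan(6.6 / (2 × 9.0637)) = 2·arctan(0.36409) ≈ 40.0120°.

40.012°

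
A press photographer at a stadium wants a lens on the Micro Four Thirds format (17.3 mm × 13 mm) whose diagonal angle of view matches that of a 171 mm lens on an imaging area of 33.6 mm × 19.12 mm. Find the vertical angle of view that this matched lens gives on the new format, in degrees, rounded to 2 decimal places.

Sensor diagonal = √(33.6² + 19.12²) = √1494.5344 ≈ 38.6592 mm.
Sensor diagonal = √(17.3² + 13²) = √468.2900 ≈ 21.6400 mm.
Equal diagonal AOV ⇒ f₂ = f₁ · 21.6400/38.6592 = 171 × 0.55976 ≈ 95.7195 mm.
Vertical AOV on the new format = 2·arctan(13 / (2 × 95.7195)) = 2·arctan(0.06791) ≈ 7.7696°.

7.77°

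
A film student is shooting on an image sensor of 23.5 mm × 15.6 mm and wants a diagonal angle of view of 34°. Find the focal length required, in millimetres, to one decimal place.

Sensor diagonal = √(23.5² + 15.6²) = √795.6100 ≈ 28.2066 mm.
From α = 2·arctan(d/2f) we get f = d / (2·tan(α/2)).
With d = 28.2066 mm and α/2 = 17°, tan(α/2) ≈ 0.30573, so f ≈ 28.2066 / 0.61146 ≈ 46.1297 mm.

46.1 mm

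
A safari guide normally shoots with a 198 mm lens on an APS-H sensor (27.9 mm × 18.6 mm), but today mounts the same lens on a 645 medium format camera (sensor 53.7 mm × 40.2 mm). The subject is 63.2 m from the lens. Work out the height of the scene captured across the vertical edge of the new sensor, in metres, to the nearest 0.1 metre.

12.8 m

The focal length stays 198 mm; the relevant sensor dimension is now h = 40.2 mm. Object distance dₒ = 63.2 m = 63200 mm.
Thin-lens field height W = h·(dₒ − f)/f = 40.2 × (63200 − 198)/198 ≈ 12791.315 mm = 12.7913 m.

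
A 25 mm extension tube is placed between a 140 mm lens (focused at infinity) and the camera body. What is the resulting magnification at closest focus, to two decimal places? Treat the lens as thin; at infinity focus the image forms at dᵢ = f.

The tube moves the image plane from f to f + e, so dᵢ = 140 + 25 = 165 mm. Focus is achieved when 1/f = 1/dₒ + 1/dᵢ, giving dₒ = 1/(1/f − 1/(f+e)).
Magnification m = dᵢ/dₒ = (f+e)·(1/f − 1/(f+e)) = e/f = 25/140 ≈ 0.1786.

0.18×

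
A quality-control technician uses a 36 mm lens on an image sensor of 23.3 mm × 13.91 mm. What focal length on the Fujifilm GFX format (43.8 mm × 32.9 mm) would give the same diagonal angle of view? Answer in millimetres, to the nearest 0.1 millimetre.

Sensor diagonal = √(23.3² + 13.91²) = √736.3781 ≈ 27.1363 mm.
Sensor diagonal = √(43.8² + 32.9²) = √3000.8500 ≈ 54.7800 mm.
Equal angle of view means equal diagonal/f ratio, so f₂ = f₁ · (diagonal₂/diagonal₁) = 36 × 54.7800/27.1363.
f₂ = 36 × 2.01870 ≈ 72.673 mm.

72.7 mm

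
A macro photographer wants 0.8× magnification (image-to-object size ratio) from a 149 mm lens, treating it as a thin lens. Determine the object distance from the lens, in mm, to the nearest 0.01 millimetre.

With m = dᵢ/dₒ and 1/f = 1/dₒ + 1/dᵢ, substituting dᵢ = m·dₒ gives 1/f = (1 + 1/m)/dₒ, hence dₒ = f·(1 + 1/m).
dₒ = 149 × (1 + 1/0.8) = 149 × 2.25000 ≈ 335.250 mm.

335.25 mm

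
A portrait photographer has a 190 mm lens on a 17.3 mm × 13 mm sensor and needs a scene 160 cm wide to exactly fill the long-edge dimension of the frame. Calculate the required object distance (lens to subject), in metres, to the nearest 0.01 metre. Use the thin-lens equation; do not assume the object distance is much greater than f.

17.76 m

W: 160 cm = 1600 mm.
Magnification m = w/W = dᵢ/dₒ; combined with 1/f = 1/dₒ + 1/dᵢ this gives dₒ = f·(1 + W/w).
dₒ = 190 mm × (1 + 1600/17.3) = 190 × 93.4855 ≈ 17762.254 mm = 17.7623 m.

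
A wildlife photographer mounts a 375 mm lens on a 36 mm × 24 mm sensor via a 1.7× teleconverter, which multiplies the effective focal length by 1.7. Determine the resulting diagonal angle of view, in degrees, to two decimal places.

Effective focal length f = 375 × 1.7 = 637.5 mm.
Sensor diagonal = √(36² + 24²) = √1872.0000 ≈ 43.2666 mm.
α = 2·arctan(43.267 / (2 × 637.5)) = 2·arctan(0.03393) ≈ 3.8871°.

3.89°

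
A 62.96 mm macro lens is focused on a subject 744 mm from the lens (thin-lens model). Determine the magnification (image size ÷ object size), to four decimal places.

Thin lens: 1/f = 1/dₒ + 1/dᵢ → 1/dᵢ = 1/62.96 − 1/744 = 0.0145390 mm⁻¹, so dᵢ ≈ 68.7805 mm.
Magnification m = dᵢ/dₒ = 68.7805/744 ≈ 0.09245.

0.0924×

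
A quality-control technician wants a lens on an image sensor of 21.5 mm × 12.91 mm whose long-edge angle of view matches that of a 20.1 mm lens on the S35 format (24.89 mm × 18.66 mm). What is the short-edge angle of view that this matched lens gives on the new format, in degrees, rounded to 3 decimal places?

40.788°

Equal long-edge AOV ⇒ f₂ = f₁ · 21.5/24.89 = 20.1 × 0.86380 ≈ 17.3624 mm.
Short-edge AOV on the new format = 2·arctan(12.91 / (2 × 17.3624)) = 2·arctan(0.37178) ≈ 40.7883°.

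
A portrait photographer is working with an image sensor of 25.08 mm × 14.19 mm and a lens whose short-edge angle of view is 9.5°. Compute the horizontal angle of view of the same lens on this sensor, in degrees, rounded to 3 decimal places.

From the short-edge AOV: f = 14.19 / (2·tan(4.75°)) = 14.19 / 0.16619 ≈ 85.3856 mm.
Horizontal AOV = 2·arctan(25.08 / (2 × 85.3856)) = 2·arctan(0.14686) ≈ 16.7098°.

16.710°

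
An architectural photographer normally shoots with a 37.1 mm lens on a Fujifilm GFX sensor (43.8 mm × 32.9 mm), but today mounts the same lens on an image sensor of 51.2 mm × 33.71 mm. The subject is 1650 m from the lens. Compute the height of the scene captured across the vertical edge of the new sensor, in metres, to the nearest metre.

1499 m

The focal length stays 37.1 mm; the relevant sensor dimension is now h = 33.71 mm. Object distance dₒ = 1650 m = 1.65e+06 mm.
Thin-lens field height W = h·(dₒ − f)/f = 33.71 × (1.65e+06 − 37.1)/37.1 ≈ 1499198.096 mm = 1499.2 m.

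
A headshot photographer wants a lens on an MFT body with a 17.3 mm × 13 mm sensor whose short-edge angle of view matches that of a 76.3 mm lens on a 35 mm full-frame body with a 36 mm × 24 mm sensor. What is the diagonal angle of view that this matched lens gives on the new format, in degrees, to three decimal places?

Equal short-edge AOV ⇒ f₂ = f₁ · 13/24 = 76.3 × 0.54167 ≈ 41.3292 mm.
Sensor diagonal = √(17.3² + 13²) = √468.2900 ≈ 21.6400 mm.
Diagonal AOV on the new format = 2·arctan(21.6400 / (2 × 41.3292)) = 2·arctan(0.26180) ≈ 29.3416°.

29.342°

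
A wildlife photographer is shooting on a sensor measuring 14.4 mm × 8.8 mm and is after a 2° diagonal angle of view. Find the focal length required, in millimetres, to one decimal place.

483.4 mm

Sensor diagonal = √(14.4² + 8.8²) = √284.8000 ≈ 16.8760 mm.
From α = 2·arctan(d/2f) we get f = d / (2·tan(α/2)).
With d = 16.8760 mm and α/2 = 1°, tan(α/2) ≈ 0.01746, so f ≈ 16.8760 / 0.03491 ≈ 483.4132 mm.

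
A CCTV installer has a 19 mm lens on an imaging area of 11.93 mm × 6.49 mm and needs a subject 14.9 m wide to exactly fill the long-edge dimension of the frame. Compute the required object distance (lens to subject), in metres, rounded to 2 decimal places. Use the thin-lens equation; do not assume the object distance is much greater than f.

W: 14.9 m = 14900 mm.
Magnification m = w/W = dᵢ/dₒ; combined with 1/f = 1/dₒ + 1/dᵢ this gives dₒ = f·(1 + W/w).
dₒ = 19 mm × (1 + 14900/11.93) = 19 × 1249.9522 ≈ 23749.092 mm = 23.7491 m.

23.75 m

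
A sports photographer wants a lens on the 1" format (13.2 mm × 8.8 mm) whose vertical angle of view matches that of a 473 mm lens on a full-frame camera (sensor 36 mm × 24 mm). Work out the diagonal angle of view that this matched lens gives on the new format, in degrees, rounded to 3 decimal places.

5.237°

Equal vertical AOV ⇒ f₂ = f₁ · 8.8/24 = 473 × 0.36667 ≈ 173.4333 mm.
Sensor diagonal = √(13.2² + 8.8²) = √251.6800 ≈ 15.8644 mm.
Diagonal AOV on the new format = 2·arctan(15.8644 / (2 × 173.4333)) = 2·arctan(0.04574) ≈ 5.2374°.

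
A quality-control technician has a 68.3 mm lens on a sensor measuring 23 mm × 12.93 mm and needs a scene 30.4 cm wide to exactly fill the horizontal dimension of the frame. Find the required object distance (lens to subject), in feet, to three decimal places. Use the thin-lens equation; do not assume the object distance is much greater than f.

W: 30.4 cm = 304 mm.
Magnification m = w/W = dᵢ/dₒ; combined with 1/f = 1/dₒ + 1/dᵢ this gives dₒ = f·(1 + W/w).
dₒ = 68.3 mm × (1 + 304/23) = 68.3 × 14.2174 ≈ 971.048 mm = 971.048/304.8 ft = 3.18585 ft.

3.186 ft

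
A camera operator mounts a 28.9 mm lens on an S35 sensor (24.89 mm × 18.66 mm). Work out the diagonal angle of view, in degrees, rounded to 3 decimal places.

Sensor diagonal = √(24.89² + 18.66²) = √967.7077 ≈ 31.1080 mm.
Angle of view α = 2·arctan(d/2f) with d = 31.1080 mm and f = 28.9 mm.
d/2f = 0.53820; arctan(0.53820) ≈ 28.2892°, so α ≈ 56.5783°.

56.578°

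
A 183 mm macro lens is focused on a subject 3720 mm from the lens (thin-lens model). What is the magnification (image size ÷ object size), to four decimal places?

Thin lens: 1/f = 1/dₒ + 1/dᵢ → 1/dᵢ = 1/183 − 1/3720 = 0.0051957 mm⁻¹, so dᵢ ≈ 192.4682 mm.
Magnification m = dᵢ/dₒ = 192.4682/3720 ≈ 0.05174.

0.0517×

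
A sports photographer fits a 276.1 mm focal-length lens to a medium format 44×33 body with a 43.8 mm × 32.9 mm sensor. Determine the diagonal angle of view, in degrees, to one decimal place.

11.3°

Sensor diagonal = √(43.8² + 32.9²) = √3000.8500 ≈ 54.7800 mm.
Angle of view α = 2·arctan(d/2f) with d = 54.7800 mm and f = 276.1 mm.
d/2f = 0.09920; arctan(0.09920) ≈ 5.6654°, so α ≈ 11.3308°.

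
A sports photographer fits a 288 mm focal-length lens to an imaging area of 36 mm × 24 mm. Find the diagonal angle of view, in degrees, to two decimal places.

8.59°

Sensor diagonal = √(36² + 24²) = √1872.0000 ≈ 43.2666 mm.
Angle of view α = 2·arctan(d/2f) with d = 43.2666 mm and f = 288 mm.
d/2f = 0.07512; arctan(0.07512) ≈ 4.2957°, so α ≈ 8.5915°.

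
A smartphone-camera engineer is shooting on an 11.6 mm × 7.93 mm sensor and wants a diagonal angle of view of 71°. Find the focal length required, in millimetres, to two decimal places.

9.85 mm

Sensor diagonal = √(11.6² + 7.93²) = √197.4449 ≈ 14.0515 mm.
From α = 2·arctan(d/2f) we get f = d / (2·tan(α/2)).
With d = 14.0515 mm and α/2 = 35.5°, tan(α/2) ≈ 0.71329, so f ≈ 14.0515 / 1.42659 ≈ 9.8497 mm.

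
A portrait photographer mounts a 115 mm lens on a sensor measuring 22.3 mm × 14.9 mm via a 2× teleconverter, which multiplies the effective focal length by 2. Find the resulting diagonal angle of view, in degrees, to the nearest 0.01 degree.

Effective focal length f = 115 × 2 = 230 mm.
Sensor diagonal = √(22.3² + 14.9²) = √719.3000 ≈ 26.8198 mm.
α = 2·arctan(26.820 / (2 × 230)) = 2·arctan(0.05830) ≈ 6.6736°.

6.67°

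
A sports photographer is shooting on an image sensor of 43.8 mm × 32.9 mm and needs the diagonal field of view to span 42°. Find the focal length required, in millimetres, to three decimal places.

71.353 mm

Sensor diagonal = √(43.8² + 32.9²) = √3000.8500 ≈ 54.7800 mm.
From α = 2·arctan(d/2f) we get f = d / (2·tan(α/2)).
With d = 54.7800 mm and α/2 = 21°, tan(α/2) ≈ 0.38386, so f ≈ 54.7800 / 0.76773 ≈ 71.3534 mm.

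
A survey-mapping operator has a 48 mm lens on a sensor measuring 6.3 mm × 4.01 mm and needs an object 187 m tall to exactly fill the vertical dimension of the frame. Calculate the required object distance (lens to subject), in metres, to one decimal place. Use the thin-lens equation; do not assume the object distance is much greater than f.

2238.5 m

W: 187 m = 187000 mm.
Magnification m = h/W = dᵢ/dₒ; combined with 1/f = 1/dₒ + 1/dᵢ this gives dₒ = f·(1 + W/h).
dₒ = 48 mm × (1 + 187000/4.01) = 48 × 46634.4165 ≈ 2238451.990 mm = 2238.45 m.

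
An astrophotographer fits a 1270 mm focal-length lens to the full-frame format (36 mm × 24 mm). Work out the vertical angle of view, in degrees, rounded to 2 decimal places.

1.08°

Angle of view α = 2·arctan(h/2f) with h = 24 mm and f = 1270 mm.
h/2f = 0.00945; arctan(0.00945) ≈ 0.5414°, so α ≈ 1.0827°.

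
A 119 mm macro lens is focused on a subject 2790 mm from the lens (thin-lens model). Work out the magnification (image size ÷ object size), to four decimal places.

Thin lens: 1/f = 1/dₒ + 1/dᵢ → 1/dᵢ = 1/119 − 1/2790 = 0.0080449 mm⁻¹, so dᵢ ≈ 124.3018 mm.
Magnification m = dᵢ/dₒ = 124.3018/2790 ≈ 0.04455.

0.0446×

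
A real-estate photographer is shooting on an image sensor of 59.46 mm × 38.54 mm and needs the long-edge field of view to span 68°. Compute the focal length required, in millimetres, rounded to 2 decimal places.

44.08 mm

From α = 2·arctan(w/2f) we get f = w / (2·tan(α/2)).
With w = 59.46 mm and α/2 = 34°, tan(α/2) ≈ 0.67451, so f ≈ 59.46 / 1.34902 ≈ 44.0765 mm.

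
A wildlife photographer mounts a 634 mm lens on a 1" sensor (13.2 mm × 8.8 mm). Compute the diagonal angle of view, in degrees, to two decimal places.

1.43°

Sensor diagonal = √(13.2² + 8.8²) = √251.6800 ≈ 15.8644 mm.
Angle of view α = 2·arctan(d/2f) with d = 15.8644 mm and f = 634 mm.
d/2f = 0.01251; arctan(0.01251) ≈ 0.7168°, so α ≈ 1.4336°.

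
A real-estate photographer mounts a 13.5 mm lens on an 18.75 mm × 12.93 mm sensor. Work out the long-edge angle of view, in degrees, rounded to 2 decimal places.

Angle of view α = 2·arctan(w/2f) with w = 18.75 mm and f = 13.5 mm.
w/2f = 0.69444; arctan(0.69444) ≈ 34.7778°, so α ≈ 69.5557°.

69.56°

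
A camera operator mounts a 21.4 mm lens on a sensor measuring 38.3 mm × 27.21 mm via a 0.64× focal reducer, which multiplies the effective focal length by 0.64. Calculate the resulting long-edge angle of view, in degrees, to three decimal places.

108.856°

Effective focal length f = 21.4 × 0.64 = 13.696 mm.
α = 2·arctan(38.3 / (2 × 13.696)) = 2·arctan(1.39822) ≈ 108.8556°.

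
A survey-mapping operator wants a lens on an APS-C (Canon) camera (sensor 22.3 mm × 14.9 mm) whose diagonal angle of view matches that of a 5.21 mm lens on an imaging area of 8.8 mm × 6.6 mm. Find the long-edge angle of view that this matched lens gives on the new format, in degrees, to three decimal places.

Sensor diagonal = √(8.8² + 6.6²) = √121.0000 ≈ 11.0000 mm.
Sensor diagonal = √(22.3² + 14.9²) = √719.3000 ≈ 26.8198 mm.
Equal diagonal AOV ⇒ f₂ = f₁ · 26.8198/11.0000 = 5.21 × 2.43816 ≈ 12.7028 mm.
Long-edge AOV on the new format = 2·arctan(22.3 / (2 × 12.7028)) = 2·arctan(0.87776) ≈ 82.5506°.

82.551°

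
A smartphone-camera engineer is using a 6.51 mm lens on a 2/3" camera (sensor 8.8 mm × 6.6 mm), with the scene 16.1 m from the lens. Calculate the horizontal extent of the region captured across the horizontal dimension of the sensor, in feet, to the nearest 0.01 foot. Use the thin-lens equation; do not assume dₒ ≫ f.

dₒ: 16.1 m = 16100 mm.
Similar triangles through the lens centre give W/dₒ = w/dᵢ; with 1/f = 1/dₒ + 1/dᵢ this gives W = w·(dₒ − f)/f.
W = 8.8 mm × (16100 − 6.51) / 6.51 = 8.8 × 2472.1183 ≈ 21754.641 mm = 21754.641/304.8 ft = 71.3735 ft.

71.37 ft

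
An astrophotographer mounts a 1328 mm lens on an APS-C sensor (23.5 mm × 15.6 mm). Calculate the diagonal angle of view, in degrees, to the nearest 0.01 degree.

1.22°

Sensor diagonal = √(23.5² + 15.6²) = √795.6100 ≈ 28.2066 mm.
Angle of view α = 2·arctan(d/2f) with d = 28.2066 mm and f = 1328 mm.
d/2f = 0.01062; arctan(0.01062) ≈ 0.6085°, so α ≈ 1.2169°.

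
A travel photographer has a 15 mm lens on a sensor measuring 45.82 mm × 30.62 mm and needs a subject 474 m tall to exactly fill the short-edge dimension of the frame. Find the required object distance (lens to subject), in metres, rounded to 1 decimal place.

W: 474 m = 474000 mm.
Magnification m = h/W = dᵢ/dₒ; combined with 1/f = 1/dₒ + 1/dᵢ this gives dₒ = f·(1 + W/h).
dₒ = 15 mm × (1 + 474000/30.62) = 15 × 15481.0784 ≈ 232216.176 mm = 232.216 m.

232.2 m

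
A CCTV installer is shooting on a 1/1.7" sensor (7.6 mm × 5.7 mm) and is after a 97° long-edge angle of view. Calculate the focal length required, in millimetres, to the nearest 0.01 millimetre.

From α = 2·arctan(w/2f) we get f = w / (2·tan(α/2)).
With w = 7.6 mm and α/2 = 48.5°, tan(α/2) ≈ 1.13029, so f ≈ 7.6 / 2.26059 ≈ 3.3620 mm.

3.36 mm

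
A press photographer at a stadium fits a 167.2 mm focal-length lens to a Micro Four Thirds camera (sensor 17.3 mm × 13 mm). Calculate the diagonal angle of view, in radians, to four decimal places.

Sensor diagonal = √(17.3² + 13²) = √468.2900 ≈ 21.6400 mm.
Angle of view α = 2·arctan(d/2f) with d = 21.6400 mm and f = 167.2 mm.
d/2f = 0.06471; arctan(0.06471) ≈ 0.0646 rad, so α ≈ 0.1292 rad.

0.1292 rad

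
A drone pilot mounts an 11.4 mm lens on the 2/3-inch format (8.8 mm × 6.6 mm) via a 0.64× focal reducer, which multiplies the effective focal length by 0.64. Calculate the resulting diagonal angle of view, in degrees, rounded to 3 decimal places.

74.021°

Effective focal length f = 11.4 × 0.64 = 7.296 mm.
Sensor diagonal = √(8.8² + 6.6²) = √121.0000 ≈ 11.0000 mm.
α = 2·arctan(11.000 / (2 × 7.296)) = 2·arctan(0.75384) ≈ 74.0207°.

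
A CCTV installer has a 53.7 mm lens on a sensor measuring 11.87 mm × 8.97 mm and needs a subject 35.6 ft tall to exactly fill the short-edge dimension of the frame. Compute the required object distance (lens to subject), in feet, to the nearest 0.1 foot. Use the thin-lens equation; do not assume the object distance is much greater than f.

213.3 ft

W: 35.6 ft × 304.8 mm/ft = 10850.88 mm.
Magnification m = h/W = dᵢ/dₒ; combined with 1/f = 1/dₒ + 1/dᵢ this gives dₒ = f·(1 + W/h).
dₒ = 53.7 mm × (1 + 10850.9/8.97) = 53.7 × 1210.6856 ≈ 65013.816 mm = 65013.816/304.8 ft = 213.3 ft.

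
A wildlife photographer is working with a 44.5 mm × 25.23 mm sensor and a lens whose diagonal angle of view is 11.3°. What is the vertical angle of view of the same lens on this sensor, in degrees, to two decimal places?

5.59°

Sensor diagonal = √(44.5² + 25.23²) = √2616.8029 ≈ 51.1547 mm.
From the diagonal AOV: f = 51.1547 / (2·tan(5.65°)) = 51.1547 / 0.19786 ≈ 258.5347 mm.
Vertical AOV = 2·arctan(25.23 / (2 × 258.5347)) = 2·arctan(0.04879) ≈ 5.5870°.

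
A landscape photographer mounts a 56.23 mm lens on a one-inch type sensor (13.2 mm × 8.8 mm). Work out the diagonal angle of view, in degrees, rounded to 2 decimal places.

16.06°

Sensor diagonal = √(13.2² + 8.8²) = √251.6800 ≈ 15.8644 mm.
Angle of view α = 2·arctan(d/2f) with d = 15.8644 mm and f = 56.23 mm.
d/2f = 0.14107; arctan(0.14107) ≈ 8.0296°, so α ≈ 16.0592°.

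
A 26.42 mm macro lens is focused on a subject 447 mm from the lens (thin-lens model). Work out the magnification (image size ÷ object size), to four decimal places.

0.0628×

Thin lens: 1/f = 1/dₒ + 1/dᵢ → 1/dᵢ = 1/26.42 − 1/447 = 0.0356130 mm⁻¹, so dᵢ ≈ 28.0797 mm.
Magnification m = dᵢ/dₒ = 28.0797/447 ≈ 0.06282.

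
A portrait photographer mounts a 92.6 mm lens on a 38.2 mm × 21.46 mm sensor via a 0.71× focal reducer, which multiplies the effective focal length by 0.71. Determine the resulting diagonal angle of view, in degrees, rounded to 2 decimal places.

Effective focal length f = 92.6 × 0.71 = 65.746 mm.
Sensor diagonal = √(38.2² + 21.46²) = √1919.7716 ≈ 43.8152 mm.
α = 2·arctan(43.815 / (2 × 65.746)) = 2·arctan(0.33322) ≈ 36.8578°.

36.86°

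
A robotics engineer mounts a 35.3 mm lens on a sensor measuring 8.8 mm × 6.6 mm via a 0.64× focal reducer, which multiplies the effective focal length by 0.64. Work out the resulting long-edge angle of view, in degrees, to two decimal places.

Effective focal length f = 35.3 × 0.64 = 22.592 mm.
α = 2·arctan(8.8 / (2 × 22.592)) = 2·arctan(0.19476) ≈ 22.0418°.

22.04°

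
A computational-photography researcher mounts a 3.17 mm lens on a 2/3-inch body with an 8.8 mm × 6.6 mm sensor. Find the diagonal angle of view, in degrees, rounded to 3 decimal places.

Sensor diagonal = √(8.8² + 6.6²) = √121.0000 ≈ 11.0000 mm.
Angle of view α = 2·arctan(d/2f) with d = 11.0000 mm and f = 3.17 mm.
d/2f = 1.73502; arctan(1.73502) ≈ 60.0424°, so α ≈ 120.0848°.

120.085°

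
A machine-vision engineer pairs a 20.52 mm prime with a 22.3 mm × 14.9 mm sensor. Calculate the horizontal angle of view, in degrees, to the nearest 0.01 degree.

Angle of view α = 2·arctan(w/2f) with w = 22.3 mm and f = 20.52 mm.
w/2f = 0.54337; arctan(0.54337) ≈ 28.5184°, so α ≈ 57.0369°.

57.04°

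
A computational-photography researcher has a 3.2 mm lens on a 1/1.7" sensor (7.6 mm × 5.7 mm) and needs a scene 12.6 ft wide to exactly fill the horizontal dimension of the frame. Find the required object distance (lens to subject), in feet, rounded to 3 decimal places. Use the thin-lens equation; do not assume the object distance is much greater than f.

5.316 ft

W: 12.6 ft × 304.8 mm/ft = 3840.48 mm.
Magnification m = w/W = dᵢ/dₒ; combined with 1/f = 1/dₒ + 1/dᵢ this gives dₒ = f·(1 + W/w).
dₒ = 3.2 mm × (1 + 3840.48/7.6) = 3.2 × 506.3263 ≈ 1620.244 mm = 1620.244/304.8 ft = 5.31576 ft.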